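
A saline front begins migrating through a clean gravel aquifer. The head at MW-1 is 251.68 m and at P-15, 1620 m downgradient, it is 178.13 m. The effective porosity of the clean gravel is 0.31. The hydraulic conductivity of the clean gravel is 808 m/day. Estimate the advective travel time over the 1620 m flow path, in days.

Hydraulic gradient i = (251.68 − 178.13) / 1620 = 73.55 / 1620 = 0.04540.
Darcy flux q = K · i = 808.0 × 0.04540 = 36.68 m/day.
Seepage velocity v = q / n_e = 36.68 / 0.31 = 118.3 m/day.
Travel time t = L / v = 1620 / 118.3 = 13.69 days.

13.7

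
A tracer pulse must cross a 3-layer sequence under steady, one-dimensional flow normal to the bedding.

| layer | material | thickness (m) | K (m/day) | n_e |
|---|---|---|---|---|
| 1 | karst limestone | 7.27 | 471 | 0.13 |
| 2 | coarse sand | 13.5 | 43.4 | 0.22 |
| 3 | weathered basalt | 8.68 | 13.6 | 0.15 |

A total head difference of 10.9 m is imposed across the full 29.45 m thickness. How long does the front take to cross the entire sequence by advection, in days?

With flow normal to the layers, continuity requires the same specific discharge q through every layer.
Σ(b_i/K_i) = 7.27/471 + 13.5/43.4 + 8.68/13.6 = 0.9647 d.
q = Δh / Σ(b_i/K_i) = 10.9 / 0.9647 = 11.30 m/day.
In each layer the seepage velocity is v_i = q/n_i, so the layer transit time is t_i = b_i·n_i / q:
  layer 1 (karst limestone): t_1 = 7.27 × 0.13 / 11.30 = 0.08365 d
  layer 2 (coarse sand): t_2 = 13.5 × 0.22 / 11.30 = 0.2629 d
  layer 3 (weathered basalt): t_3 = 8.68 × 0.15 / 11.30 = 0.1152 d
Total t = Σ t_i = 0.4618 days.

0.462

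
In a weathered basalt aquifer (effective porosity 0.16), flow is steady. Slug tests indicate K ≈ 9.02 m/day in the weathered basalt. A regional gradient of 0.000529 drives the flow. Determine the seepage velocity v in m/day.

Hydraulic gradient i = 0.000529.
Darcy flux q = K · i = 9.020 × 0.0005290 = 0.004772 m/day.
Seepage velocity v = q / n_e = 0.004772 / 0.16 = 0.02982 m/day.

0.0298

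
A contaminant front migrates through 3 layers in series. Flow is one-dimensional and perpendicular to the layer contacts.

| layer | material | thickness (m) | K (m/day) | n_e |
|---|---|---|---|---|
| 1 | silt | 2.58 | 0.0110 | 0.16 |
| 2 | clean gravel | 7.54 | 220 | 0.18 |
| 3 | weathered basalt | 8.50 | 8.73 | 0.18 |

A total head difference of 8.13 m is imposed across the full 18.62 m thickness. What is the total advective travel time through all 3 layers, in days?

95.6

With flow normal to the layers, continuity requires the same specific discharge q through every layer.
Σ(b_i/K_i) = 2.58/0.0110 + 7.54/220 + 8.50/8.73 = 235.6 d.
q = Δh / Σ(b_i/K_i) = 8.13 / 235.6 = 0.03451 m/day.
In each layer the seepage velocity is v_i = q/n_i, so the layer transit time is t_i = b_i·n_i / q:
  layer 1 (silt): t_1 = 2.58 × 0.16 / 0.03451 = 11.96 d
  layer 2 (clean gravel): t_2 = 7.54 × 0.18 / 0.03451 = 39.32 d
  layer 3 (weathered basalt): t_3 = 8.50 × 0.18 / 0.03451 = 44.33 d
Total t = Σ t_i = 95.61 days.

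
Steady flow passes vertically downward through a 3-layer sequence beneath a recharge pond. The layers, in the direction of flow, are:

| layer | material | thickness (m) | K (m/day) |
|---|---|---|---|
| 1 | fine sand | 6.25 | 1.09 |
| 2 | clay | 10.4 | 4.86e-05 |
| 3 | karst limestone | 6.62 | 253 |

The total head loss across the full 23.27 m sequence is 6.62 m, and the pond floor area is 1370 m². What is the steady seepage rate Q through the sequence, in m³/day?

Flow is perpendicular to layering, so the layers act in series and the equivalent K is the thickness-weighted harmonic mean.
Total thickness L = 6.25 + 10.4 + 6.62 = 23.27 m.
Σ(b_i/K_i) = 6.25/1.09 + 10.4/4.86e-05 + 6.62/253 = 2.140e+05 d.
K_eq = L / Σ(b_i/K_i) = 23.27 / 2.140e+05 = 0.0001087 m/day.
Q = K_eq · A · (Δh/L) = 0.0001087 × 1370 × (6.62/23.27) = 0.04238 m³/day.

0.0424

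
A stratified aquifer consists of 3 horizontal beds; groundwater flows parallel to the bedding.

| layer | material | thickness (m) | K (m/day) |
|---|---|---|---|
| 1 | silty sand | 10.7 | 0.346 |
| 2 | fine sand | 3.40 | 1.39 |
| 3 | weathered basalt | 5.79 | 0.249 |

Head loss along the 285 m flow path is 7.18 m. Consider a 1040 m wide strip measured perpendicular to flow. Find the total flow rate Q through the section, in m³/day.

Flow is parallel to layering, so each bed carries its own Darcy discharge and the transmissivities add.
Σ(K_i·b_i) = 0.346×10.7 + 1.39×3.40 + 0.249×5.79 = 9.870 m²/day.
Hydraulic gradient i = Δh / L = 7.18 / 285 = 0.02519.
Q = Σ(K_i·b_i) · W · i = 9.870 × 1040 × 0.02519 = 258.6 m³/day.

259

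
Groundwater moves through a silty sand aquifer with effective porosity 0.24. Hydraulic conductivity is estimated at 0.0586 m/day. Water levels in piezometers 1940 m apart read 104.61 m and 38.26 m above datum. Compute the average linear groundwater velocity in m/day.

Hydraulic gradient i = (104.61 − 38.26) / 1940 = 66.35 / 1940 = 0.03420.
Darcy flux q = K · i = 0.05860 × 0.03420 = 0.002004 m/day.
Seepage velocity v = q / n_e = 0.002004 / 0.24 = 0.008351 m/day.

0.00835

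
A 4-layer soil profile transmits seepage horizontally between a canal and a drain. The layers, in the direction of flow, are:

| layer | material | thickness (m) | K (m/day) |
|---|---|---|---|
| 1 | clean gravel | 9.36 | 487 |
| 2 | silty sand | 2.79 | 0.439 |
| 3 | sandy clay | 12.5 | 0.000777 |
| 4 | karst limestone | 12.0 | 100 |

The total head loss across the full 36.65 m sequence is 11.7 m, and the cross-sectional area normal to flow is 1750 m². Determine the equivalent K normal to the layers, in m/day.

Flow is perpendicular to layering, so the layers act in series and the equivalent K is the thickness-weighted harmonic mean.
Total thickness L = 9.36 + 2.79 + 12.5 + 12.0 = 36.65 m.
Σ(b_i/K_i) = 9.36/487 + 2.79/0.439 + 12.5/0.000777 + 12.0/100 = 16094 d.
K_eq = L / Σ(b_i/K_i) = 36.65 / 16094 = 0.002277 m/day.

0.00228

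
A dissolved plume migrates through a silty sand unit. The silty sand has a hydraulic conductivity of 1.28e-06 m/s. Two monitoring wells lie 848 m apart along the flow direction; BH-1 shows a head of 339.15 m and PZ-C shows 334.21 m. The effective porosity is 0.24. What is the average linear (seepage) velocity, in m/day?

Convert K: 1.28e-06 m/s × 86400 = 0.1106 m/day.
Hydraulic gradient i = (339.15 − 334.21) / 848 = 4.94 / 848 = 0.005825.
Darcy flux q = K · i = 0.1106 × 0.005825 = 0.0006443 m/day.
Seepage velocity v = q / n_e = 0.0006443 / 0.24 = 0.002684 m/day.

0.00268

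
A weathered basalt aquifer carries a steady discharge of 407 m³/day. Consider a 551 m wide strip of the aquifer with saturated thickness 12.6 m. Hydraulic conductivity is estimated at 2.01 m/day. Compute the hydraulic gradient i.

Cross-sectional area A = 551 × 12.6 = 6943 m².
From Q = K·A·i, i = Q / (K·A) = 407 / (2.010 × 6943) = 0.02917.

0.0292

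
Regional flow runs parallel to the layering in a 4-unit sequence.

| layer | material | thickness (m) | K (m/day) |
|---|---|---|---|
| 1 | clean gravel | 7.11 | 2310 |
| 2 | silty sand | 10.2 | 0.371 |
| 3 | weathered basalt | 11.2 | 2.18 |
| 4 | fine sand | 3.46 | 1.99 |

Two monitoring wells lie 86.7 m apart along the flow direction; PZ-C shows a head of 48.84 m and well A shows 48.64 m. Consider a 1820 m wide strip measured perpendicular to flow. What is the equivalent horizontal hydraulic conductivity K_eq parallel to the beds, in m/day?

515

Flow is parallel to layering, so each bed carries its own Darcy discharge and the transmissivities add.
Σ(K_i·b_i) = 2310×7.11 + 0.371×10.2 + 2.18×11.2 + 1.99×3.46 = 16459 m²/day.
Total thickness b = 31.97 m, so K_eq = Σ(K_i·b_i)/b = 514.8 m/day.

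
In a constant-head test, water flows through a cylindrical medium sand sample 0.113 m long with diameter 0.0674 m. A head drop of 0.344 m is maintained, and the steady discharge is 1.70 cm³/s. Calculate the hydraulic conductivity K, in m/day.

Cross-sectional area A = π·(d/2)² = π × (0.0674/2)² = 0.003568 m².
Convert discharge: 1.70 cm³/s = 1.700e-06 m³/s.
Darcy's law rearranged: K = Q·L / (A·Δh) = 1.700e-06 × 0.113 / (0.003568 × 0.344) = 0.0001565 m/s = 13.52 m/day.

13.5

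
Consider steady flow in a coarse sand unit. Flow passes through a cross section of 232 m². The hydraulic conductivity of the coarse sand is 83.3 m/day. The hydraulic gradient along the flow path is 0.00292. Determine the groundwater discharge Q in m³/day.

Hydraulic gradient i = 0.00292.
Darcy's law: Q = K · A · i = 83.30 × 232.0 × 0.002920 = 56.43 m³/day.

56.4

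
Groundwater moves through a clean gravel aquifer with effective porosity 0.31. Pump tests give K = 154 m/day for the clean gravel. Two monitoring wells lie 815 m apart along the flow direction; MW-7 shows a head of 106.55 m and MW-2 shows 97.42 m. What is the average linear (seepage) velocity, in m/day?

5.57

Hydraulic gradient i = (106.55 − 97.42) / 815 = 9.13 / 815 = 0.01120.
Darcy flux q = K · i = 154.0 × 0.01120 = 1.725 m/day.
Seepage velocity v = q / n_e = 1.725 / 0.31 = 5.565 m/day.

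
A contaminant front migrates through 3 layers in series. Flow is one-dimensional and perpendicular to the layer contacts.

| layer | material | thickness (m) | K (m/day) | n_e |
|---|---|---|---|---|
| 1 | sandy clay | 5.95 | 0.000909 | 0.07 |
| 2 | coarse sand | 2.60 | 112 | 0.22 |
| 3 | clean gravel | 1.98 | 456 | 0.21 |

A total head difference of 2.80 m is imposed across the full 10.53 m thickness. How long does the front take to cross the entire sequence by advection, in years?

8.99

With flow normal to the layers, continuity requires the same specific discharge q through every layer.
Σ(b_i/K_i) = 5.95/0.000909 + 2.60/112 + 1.98/456 = 6546 d.
q = Δh / Σ(b_i/K_i) = 2.80 / 6546 = 0.0004278 m/day.
In each layer the seepage velocity is v_i = q/n_i, so the layer transit time is t_i = b_i·n_i / q:
  layer 1 (sandy clay): t_1 = 5.95 × 0.07 / 0.0004278 = 973.7 d
  layer 2 (coarse sand): t_2 = 2.60 × 0.22 / 0.0004278 = 1337 d
  layer 3 (clean gravel): t_3 = 1.98 × 0.21 / 0.0004278 = 972.0 d
Total t = Σ t_i = 3283 days = 8.988 years.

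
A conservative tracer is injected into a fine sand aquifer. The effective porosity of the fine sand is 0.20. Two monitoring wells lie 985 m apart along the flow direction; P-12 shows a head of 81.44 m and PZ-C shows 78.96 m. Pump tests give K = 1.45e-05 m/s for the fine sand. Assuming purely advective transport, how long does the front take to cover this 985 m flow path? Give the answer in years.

Convert K: 1.45e-05 m/s × 86400 = 1.253 m/day.
Hydraulic gradient i = (81.44 − 78.96) / 985 = 2.48 / 985 = 0.002518.
Darcy flux q = K · i = 1.253 × 0.002518 = 0.003154 m/day.
Seepage velocity v = q / n_e = 0.003154 / 0.20 = 0.01577 m/day.
Travel time t = L / v = 985 / 0.01577 = 62455 days = 171.0 years.

171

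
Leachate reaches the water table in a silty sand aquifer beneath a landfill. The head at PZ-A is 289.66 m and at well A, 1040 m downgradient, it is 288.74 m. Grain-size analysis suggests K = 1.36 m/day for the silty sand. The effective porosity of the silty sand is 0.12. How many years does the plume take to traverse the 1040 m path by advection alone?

Hydraulic gradient i = (289.66 − 288.74) / 1040 = 0.92 / 1040 = 0.0008846.
Darcy flux q = K · i = 1.360 × 0.0008846 = 0.001203 m/day.
Seepage velocity v = q / n_e = 0.001203 / 0.12 = 0.01003 m/day.
Travel time t = L / v = 1040 / 0.01003 = 1.037e+05 days = 284.0 years.

284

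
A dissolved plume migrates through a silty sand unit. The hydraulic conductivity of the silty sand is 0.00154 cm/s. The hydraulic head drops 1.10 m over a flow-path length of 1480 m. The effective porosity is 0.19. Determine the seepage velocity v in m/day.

0.00520

Convert K: 0.00154 cm/s × 864 = 1.331 m/day.
Hydraulic gradient i = Δh / L = 1.10 / 1480 = 0.0007432.
Darcy flux q = K · i = 1.331 × 0.0007432 = 0.0009889 m/day.
Seepage velocity v = q / n_e = 0.0009889 / 0.19 = 0.005205 m/day.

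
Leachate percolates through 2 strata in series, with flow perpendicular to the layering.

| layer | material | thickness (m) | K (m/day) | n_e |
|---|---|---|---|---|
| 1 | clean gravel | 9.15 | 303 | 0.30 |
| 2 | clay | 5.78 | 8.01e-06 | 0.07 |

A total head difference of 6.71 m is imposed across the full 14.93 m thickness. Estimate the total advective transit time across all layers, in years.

With flow normal to the layers, continuity requires the same specific discharge q through every layer.
Σ(b_i/K_i) = 9.15/303 + 5.78/8.01e-06 = 7.216e+05 d.
q = Δh / Σ(b_i/K_i) = 6.71 / 7.216e+05 = 9.299e-06 m/day.
In each layer the seepage velocity is v_i = q/n_i, so the layer transit time is t_i = b_i·n_i / q:
  layer 1 (clean gravel): t_1 = 9.15 × 0.30 / 9.299e-06 = 2.952e+05 d
  layer 2 (clay): t_2 = 5.78 × 0.07 / 9.299e-06 = 43511 d
Total t = Σ t_i = 3.387e+05 days = 927.3 years.

927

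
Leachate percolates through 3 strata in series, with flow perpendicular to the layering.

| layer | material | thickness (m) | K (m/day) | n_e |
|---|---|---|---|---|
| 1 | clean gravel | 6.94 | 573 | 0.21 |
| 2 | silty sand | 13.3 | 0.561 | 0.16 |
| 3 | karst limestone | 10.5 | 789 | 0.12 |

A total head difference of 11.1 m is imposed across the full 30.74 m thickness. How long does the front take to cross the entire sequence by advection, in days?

10.4

With flow normal to the layers, continuity requires the same specific discharge q through every layer.
Σ(b_i/K_i) = 6.94/573 + 13.3/0.561 + 10.5/789 = 23.73 d.
q = Δh / Σ(b_i/K_i) = 11.1 / 23.73 = 0.4677 m/day.
In each layer the seepage velocity is v_i = q/n_i, so the layer transit time is t_i = b_i·n_i / q:
  layer 1 (clean gravel): t_1 = 6.94 × 0.21 / 0.4677 = 3.116 d
  layer 2 (silty sand): t_2 = 13.3 × 0.16 / 0.4677 = 4.550 d
  layer 3 (karst limestone): t_3 = 10.5 × 0.12 / 0.4677 = 2.694 d
Total t = Σ t_i = 10.36 days.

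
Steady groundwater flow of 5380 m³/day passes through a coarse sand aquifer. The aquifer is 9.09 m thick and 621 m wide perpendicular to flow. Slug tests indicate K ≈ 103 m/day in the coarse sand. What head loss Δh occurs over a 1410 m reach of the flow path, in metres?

Cross-sectional area A = 621 × 9.09 = 5645 m².
From Q = K·A·i, i = Q / (K·A) = 5380 / (103.0 × 5645) = 0.009253.
Head loss Δh = i · L = 0.009253 × 1410 = 13.05 m.

13.0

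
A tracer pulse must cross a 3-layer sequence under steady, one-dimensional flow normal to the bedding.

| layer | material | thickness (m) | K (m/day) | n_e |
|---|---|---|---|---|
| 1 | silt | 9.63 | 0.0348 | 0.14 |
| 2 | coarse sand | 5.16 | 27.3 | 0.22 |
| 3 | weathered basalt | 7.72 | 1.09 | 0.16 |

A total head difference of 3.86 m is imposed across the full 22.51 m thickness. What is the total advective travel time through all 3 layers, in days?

With flow normal to the layers, continuity requires the same specific discharge q through every layer.
Σ(b_i/K_i) = 9.63/0.0348 + 5.16/27.3 + 7.72/1.09 = 284.0 d.
q = Δh / Σ(b_i/K_i) = 3.86 / 284.0 = 0.01359 m/day.
In each layer the seepage velocity is v_i = q/n_i, so the layer transit time is t_i = b_i·n_i / q:
  layer 1 (silt): t_1 = 9.63 × 0.14 / 0.01359 = 99.19 d
  layer 2 (coarse sand): t_2 = 5.16 × 0.22 / 0.01359 = 83.52 d
  layer 3 (weathered basalt): t_3 = 7.72 × 0.16 / 0.01359 = 90.88 d
Total t = Σ t_i = 273.6 days.

274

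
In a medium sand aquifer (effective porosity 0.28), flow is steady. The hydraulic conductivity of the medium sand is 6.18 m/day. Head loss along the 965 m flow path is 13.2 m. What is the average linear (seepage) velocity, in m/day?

0.302

Hydraulic gradient i = Δh / L = 13.2 / 965 = 0.01368.
Darcy flux q = K · i = 6.180 × 0.01368 = 0.08453 m/day.
Seepage velocity v = q / n_e = 0.08453 / 0.28 = 0.3019 m/day.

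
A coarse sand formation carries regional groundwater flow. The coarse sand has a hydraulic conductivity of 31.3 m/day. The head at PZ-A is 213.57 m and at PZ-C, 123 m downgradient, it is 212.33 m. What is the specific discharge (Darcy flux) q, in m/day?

Hydraulic gradient i = (213.57 − 212.33) / 123 = 1.24 / 123 = 0.01008.
Specific discharge q = K · i = 31.30 × 0.01008 = 0.3155 m/day.

0.316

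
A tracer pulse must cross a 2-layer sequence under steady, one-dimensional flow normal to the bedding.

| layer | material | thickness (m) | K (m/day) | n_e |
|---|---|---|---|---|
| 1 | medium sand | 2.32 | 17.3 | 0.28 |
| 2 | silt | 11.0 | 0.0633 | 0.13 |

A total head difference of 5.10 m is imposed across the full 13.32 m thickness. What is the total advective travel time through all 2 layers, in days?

70.9

With flow normal to the layers, continuity requires the same specific discharge q through every layer.
Σ(b_i/K_i) = 2.32/17.3 + 11.0/0.0633 = 173.9 d.
q = Δh / Σ(b_i/K_i) = 5.10 / 173.9 = 0.02933 m/day.
In each layer the seepage velocity is v_i = q/n_i, so the layer transit time is t_i = b_i·n_i / q:
  layer 1 (medium sand): t_1 = 2.32 × 0.28 / 0.02933 = 22.15 d
  layer 2 (silt): t_2 = 11.0 × 0.13 / 0.02933 = 48.76 d
Total t = Σ t_i = 70.91 days.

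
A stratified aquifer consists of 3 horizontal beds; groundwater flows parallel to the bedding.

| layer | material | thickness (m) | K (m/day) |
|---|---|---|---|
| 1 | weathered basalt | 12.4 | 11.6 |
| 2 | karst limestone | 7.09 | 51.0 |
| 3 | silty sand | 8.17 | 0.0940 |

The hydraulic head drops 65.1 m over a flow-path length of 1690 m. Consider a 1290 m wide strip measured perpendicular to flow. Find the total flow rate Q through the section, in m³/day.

Flow is parallel to layering, so each bed carries its own Darcy discharge and the transmissivities add.
Σ(K_i·b_i) = 11.6×12.4 + 51.0×7.09 + 0.0940×8.17 = 506.2 m²/day.
Hydraulic gradient i = Δh / L = 65.1 / 1690 = 0.03852.
Q = Σ(K_i·b_i) · W · i = 506.2 × 1290 × 0.03852 = 25154 m³/day.

25200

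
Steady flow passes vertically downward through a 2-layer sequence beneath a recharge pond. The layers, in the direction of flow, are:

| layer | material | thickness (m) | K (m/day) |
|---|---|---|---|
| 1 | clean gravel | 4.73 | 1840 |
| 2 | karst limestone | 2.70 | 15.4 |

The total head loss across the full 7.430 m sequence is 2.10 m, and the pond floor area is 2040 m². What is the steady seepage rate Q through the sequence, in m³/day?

Flow is perpendicular to layering, so the layers act in series and the equivalent K is the thickness-weighted harmonic mean.
Total thickness L = 4.73 + 2.70 = 7.430 m.
Σ(b_i/K_i) = 4.73/1840 + 2.70/15.4 = 0.1779 d.
K_eq = L / Σ(b_i/K_i) = 7.430 / 0.1779 = 41.77 m/day.
Q = K_eq · A · (Δh/L) = 41.77 × 2040 × (2.10/7.430) = 24082 m³/day.

24100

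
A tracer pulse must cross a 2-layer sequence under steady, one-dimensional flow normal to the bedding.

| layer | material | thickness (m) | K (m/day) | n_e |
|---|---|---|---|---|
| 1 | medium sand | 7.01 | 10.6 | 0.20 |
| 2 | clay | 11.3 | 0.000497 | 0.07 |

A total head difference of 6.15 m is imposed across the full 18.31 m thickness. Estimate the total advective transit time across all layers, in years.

With flow normal to the layers, continuity requires the same specific discharge q through every layer.
Σ(b_i/K_i) = 7.01/10.6 + 11.3/0.000497 = 22737 d.
q = Δh / Σ(b_i/K_i) = 6.15 / 22737 = 0.0002705 m/day.
In each layer the seepage velocity is v_i = q/n_i, so the layer transit time is t_i = b_i·n_i / q:
  layer 1 (medium sand): t_1 = 7.01 × 0.20 / 0.0002705 = 5183 d
  layer 2 (clay): t_2 = 11.3 × 0.07 / 0.0002705 = 2924 d
Total t = Σ t_i = 8108 days = 22.20 years.

22.2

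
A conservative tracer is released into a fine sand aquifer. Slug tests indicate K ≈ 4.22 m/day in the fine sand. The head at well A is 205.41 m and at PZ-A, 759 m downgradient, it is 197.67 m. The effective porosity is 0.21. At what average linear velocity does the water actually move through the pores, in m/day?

Hydraulic gradient i = (205.41 − 197.67) / 759 = 7.74 / 759 = 0.01020.
Darcy flux q = K · i = 4.220 × 0.01020 = 0.04303 m/day.
Seepage velocity v = q / n_e = 0.04303 / 0.21 = 0.2049 m/day.

0.205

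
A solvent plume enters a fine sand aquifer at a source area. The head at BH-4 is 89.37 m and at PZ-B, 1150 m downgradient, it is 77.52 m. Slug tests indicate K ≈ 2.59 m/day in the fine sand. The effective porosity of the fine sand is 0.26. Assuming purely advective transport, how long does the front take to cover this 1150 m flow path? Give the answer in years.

30.7

Hydraulic gradient i = (89.37 − 77.52) / 1150 = 11.85 / 1150 = 0.01030.
Darcy flux q = K · i = 2.590 × 0.01030 = 0.02669 m/day.
Seepage velocity v = q / n_e = 0.02669 / 0.26 = 0.1026 m/day.
Travel time t = L / v = 1150 / 0.1026 = 11203 days = 30.67 years.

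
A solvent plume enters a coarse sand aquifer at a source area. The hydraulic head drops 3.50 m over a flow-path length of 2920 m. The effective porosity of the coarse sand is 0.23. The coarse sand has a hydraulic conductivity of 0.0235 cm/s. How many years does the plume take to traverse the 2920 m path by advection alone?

Convert K: 0.0235 cm/s × 864 = 20.30 m/day.
Hydraulic gradient i = Δh / L = 3.50 / 2920 = 0.001199.
Darcy flux q = K · i = 20.30 × 0.001199 = 0.02434 m/day.
Seepage velocity v = q / n_e = 0.02434 / 0.23 = 0.1058 m/day.
Travel time t = L / v = 2920 / 0.1058 = 27596 days = 75.55 years.

75.6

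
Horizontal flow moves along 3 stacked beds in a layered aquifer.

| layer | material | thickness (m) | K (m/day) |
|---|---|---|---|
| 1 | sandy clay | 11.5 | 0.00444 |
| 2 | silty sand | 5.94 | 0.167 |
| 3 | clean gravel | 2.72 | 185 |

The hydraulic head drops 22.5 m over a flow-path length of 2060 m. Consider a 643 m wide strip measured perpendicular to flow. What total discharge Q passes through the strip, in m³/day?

Flow is parallel to layering, so each bed carries its own Darcy discharge and the transmissivities add.
Σ(K_i·b_i) = 0.00444×11.5 + 0.167×5.94 + 185×2.72 = 504.2 m²/day.
Hydraulic gradient i = Δh / L = 22.5 / 2060 = 0.01092.
Q = Σ(K_i·b_i) · W · i = 504.2 × 643 × 0.01092 = 3541 m³/day.

3540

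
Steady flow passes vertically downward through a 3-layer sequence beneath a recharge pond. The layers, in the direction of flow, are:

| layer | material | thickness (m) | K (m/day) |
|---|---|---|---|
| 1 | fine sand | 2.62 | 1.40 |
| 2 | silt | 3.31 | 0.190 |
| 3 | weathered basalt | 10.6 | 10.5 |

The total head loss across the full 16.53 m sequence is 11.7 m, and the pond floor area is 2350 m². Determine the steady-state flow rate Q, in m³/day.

1350

Flow is perpendicular to layering, so the layers act in series and the equivalent K is the thickness-weighted harmonic mean.
Total thickness L = 2.62 + 3.31 + 10.6 = 16.53 m.
Σ(b_i/K_i) = 2.62/1.40 + 3.31/0.190 + 10.6/10.5 = 20.30 d.
K_eq = L / Σ(b_i/K_i) = 16.53 / 20.30 = 0.8142 m/day.
Q = K_eq · A · (Δh/L) = 0.8142 × 2350 × (11.7/16.53) = 1354 m³/day.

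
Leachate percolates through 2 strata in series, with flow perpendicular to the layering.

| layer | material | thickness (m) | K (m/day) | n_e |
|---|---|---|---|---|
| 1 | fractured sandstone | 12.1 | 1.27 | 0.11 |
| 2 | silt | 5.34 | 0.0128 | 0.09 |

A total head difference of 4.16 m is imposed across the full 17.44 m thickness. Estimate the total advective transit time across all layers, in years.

With flow normal to the layers, continuity requires the same specific discharge q through every layer.
Σ(b_i/K_i) = 12.1/1.27 + 5.34/0.0128 = 426.7 d.
q = Δh / Σ(b_i/K_i) = 4.16 / 426.7 = 0.009749 m/day.
In each layer the seepage velocity is v_i = q/n_i, so the layer transit time is t_i = b_i·n_i / q:
  layer 1 (fractured sandstone): t_1 = 12.1 × 0.11 / 0.009749 = 136.5 d
  layer 2 (silt): t_2 = 5.34 × 0.09 / 0.009749 = 49.30 d
Total t = Σ t_i = 185.8 days = 0.5088 years.

0.509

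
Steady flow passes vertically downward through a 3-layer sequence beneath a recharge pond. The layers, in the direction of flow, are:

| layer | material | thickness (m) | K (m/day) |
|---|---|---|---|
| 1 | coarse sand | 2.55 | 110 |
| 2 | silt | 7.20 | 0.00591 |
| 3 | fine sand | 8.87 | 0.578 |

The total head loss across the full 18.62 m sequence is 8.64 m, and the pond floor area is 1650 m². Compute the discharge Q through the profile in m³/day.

11.6

Flow is perpendicular to layering, so the layers act in series and the equivalent K is the thickness-weighted harmonic mean.
Total thickness L = 2.55 + 7.20 + 8.87 = 18.62 m.
Σ(b_i/K_i) = 2.55/110 + 7.20/0.00591 + 8.87/0.578 = 1234 d.
K_eq = L / Σ(b_i/K_i) = 18.62 / 1234 = 0.01509 m/day.
Q = K_eq · A · (Δh/L) = 0.01509 × 1650 × (8.64/18.62) = 11.56 m³/day.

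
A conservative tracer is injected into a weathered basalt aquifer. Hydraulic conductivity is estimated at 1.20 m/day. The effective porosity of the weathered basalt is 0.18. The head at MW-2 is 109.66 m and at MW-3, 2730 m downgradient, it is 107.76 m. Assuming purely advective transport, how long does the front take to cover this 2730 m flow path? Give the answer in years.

Hydraulic gradient i = (109.66 − 107.76) / 2730 = 1.9 / 2730 = 0.0006960.
Darcy flux q = K · i = 1.200 × 0.0006960 = 0.0008352 m/day.
Seepage velocity v = q / n_e = 0.0008352 / 0.18 = 0.004640 m/day.
Travel time t = L / v = 2730 / 0.004640 = 5.884e+05 days = 1611 years.

1610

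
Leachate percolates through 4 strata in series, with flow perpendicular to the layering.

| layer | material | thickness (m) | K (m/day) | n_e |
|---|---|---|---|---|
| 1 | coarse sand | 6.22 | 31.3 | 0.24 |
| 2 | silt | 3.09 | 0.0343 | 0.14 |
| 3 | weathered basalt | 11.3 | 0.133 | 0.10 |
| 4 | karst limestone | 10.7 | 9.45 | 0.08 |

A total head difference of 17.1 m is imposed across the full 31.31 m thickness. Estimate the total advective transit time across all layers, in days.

40.3

With flow normal to the layers, continuity requires the same specific discharge q through every layer.
Σ(b_i/K_i) = 6.22/31.3 + 3.09/0.0343 + 11.3/0.133 + 10.7/9.45 = 176.4 d.
q = Δh / Σ(b_i/K_i) = 17.1 / 176.4 = 0.09695 m/day.
In each layer the seepage velocity is v_i = q/n_i, so the layer transit time is t_i = b_i·n_i / q:
  layer 1 (coarse sand): t_1 = 6.22 × 0.24 / 0.09695 = 15.40 d
  layer 2 (silt): t_2 = 3.09 × 0.14 / 0.09695 = 4.462 d
  layer 3 (weathered basalt): t_3 = 11.3 × 0.10 / 0.09695 = 11.66 d
  layer 4 (karst limestone): t_4 = 10.7 × 0.08 / 0.09695 = 8.829 d
Total t = Σ t_i = 40.34 days.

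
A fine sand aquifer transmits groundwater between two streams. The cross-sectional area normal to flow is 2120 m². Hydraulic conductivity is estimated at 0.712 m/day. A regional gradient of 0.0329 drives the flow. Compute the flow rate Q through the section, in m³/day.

49.7

Hydraulic gradient i = 0.0329.
Darcy's law: Q = K · A · i = 0.7120 × 2120 × 0.03290 = 49.66 m³/day.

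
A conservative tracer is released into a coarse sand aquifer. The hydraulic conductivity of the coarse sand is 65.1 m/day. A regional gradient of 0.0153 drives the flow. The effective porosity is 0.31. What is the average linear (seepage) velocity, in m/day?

3.21

Hydraulic gradient i = 0.0153.
Darcy flux q = K · i = 65.10 × 0.01530 = 0.9960 m/day.
Seepage velocity v = q / n_e = 0.9960 / 0.31 = 3.213 m/day.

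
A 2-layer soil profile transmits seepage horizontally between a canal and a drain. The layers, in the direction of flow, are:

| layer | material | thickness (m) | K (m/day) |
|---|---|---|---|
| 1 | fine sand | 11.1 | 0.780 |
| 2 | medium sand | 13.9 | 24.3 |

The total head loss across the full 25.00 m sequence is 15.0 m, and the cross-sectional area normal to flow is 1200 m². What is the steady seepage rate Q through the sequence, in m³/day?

1220

Flow is perpendicular to layering, so the layers act in series and the equivalent K is the thickness-weighted harmonic mean.
Total thickness L = 11.1 + 13.9 = 25.00 m.
Σ(b_i/K_i) = 11.1/0.780 + 13.9/24.3 = 14.80 d.
K_eq = L / Σ(b_i/K_i) = 25.00 / 14.80 = 1.689 m/day.
Q = K_eq · A · (Δh/L) = 1.689 × 1200 × (15.0/25.00) = 1216 m³/day.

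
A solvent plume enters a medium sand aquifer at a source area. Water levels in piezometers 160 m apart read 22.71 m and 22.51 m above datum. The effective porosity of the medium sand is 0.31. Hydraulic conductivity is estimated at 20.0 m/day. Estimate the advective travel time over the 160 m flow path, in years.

5.43

Hydraulic gradient i = (22.71 − 22.51) / 160 = 0.2 / 160 = 0.001250.
Darcy flux q = K · i = 20.00 × 0.001250 = 0.02500 m/day.
Seepage velocity v = q / n_e = 0.02500 / 0.31 = 0.08065 m/day.
Travel time t = L / v = 160 / 0.08065 = 1984 days = 5.432 years.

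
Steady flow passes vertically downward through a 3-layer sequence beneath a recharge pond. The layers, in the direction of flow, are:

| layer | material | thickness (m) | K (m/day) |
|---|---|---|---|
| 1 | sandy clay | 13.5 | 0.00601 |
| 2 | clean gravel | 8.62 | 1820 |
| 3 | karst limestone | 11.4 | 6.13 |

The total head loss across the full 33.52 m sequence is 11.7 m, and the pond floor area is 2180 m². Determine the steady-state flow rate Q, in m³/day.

Flow is perpendicular to layering, so the layers act in series and the equivalent K is the thickness-weighted harmonic mean.
Total thickness L = 13.5 + 8.62 + 11.4 = 33.52 m.
Σ(b_i/K_i) = 13.5/0.00601 + 8.62/1820 + 11.4/6.13 = 2248 d.
K_eq = L / Σ(b_i/K_i) = 33.52 / 2248 = 0.01491 m/day.
Q = K_eq · A · (Δh/L) = 0.01491 × 2180 × (11.7/33.52) = 11.35 m³/day.

11.3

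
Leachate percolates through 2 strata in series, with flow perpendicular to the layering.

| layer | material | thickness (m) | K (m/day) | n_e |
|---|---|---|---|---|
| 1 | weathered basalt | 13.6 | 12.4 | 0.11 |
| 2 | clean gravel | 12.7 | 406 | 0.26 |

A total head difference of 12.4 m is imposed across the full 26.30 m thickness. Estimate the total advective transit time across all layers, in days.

0.436

With flow normal to the layers, continuity requires the same specific discharge q through every layer.
Σ(b_i/K_i) = 13.6/12.4 + 12.7/406 = 1.128 d.
q = Δh / Σ(b_i/K_i) = 12.4 / 1.128 = 10.99 m/day.
In each layer the seepage velocity is v_i = q/n_i, so the layer transit time is t_i = b_i·n_i / q:
  layer 1 (weathered basalt): t_1 = 13.6 × 0.11 / 10.99 = 0.1361 d
  layer 2 (clean gravel): t_2 = 12.7 × 0.26 / 10.99 = 0.3004 d
Total t = Σ t_i = 0.4365 days.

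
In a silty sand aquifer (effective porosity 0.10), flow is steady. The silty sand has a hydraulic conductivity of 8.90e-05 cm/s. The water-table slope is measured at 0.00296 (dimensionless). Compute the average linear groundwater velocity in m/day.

0.00228

Convert K: 8.90e-05 cm/s × 864 = 0.07690 m/day.
Hydraulic gradient i = 0.00296.
Darcy flux q = K · i = 0.07690 × 0.002960 = 0.0002276 m/day.
Seepage velocity v = q / n_e = 0.0002276 / 0.10 = 0.002276 m/day.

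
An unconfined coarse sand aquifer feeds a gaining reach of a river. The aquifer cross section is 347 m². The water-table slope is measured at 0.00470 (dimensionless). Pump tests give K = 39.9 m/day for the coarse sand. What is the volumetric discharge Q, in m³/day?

65.1

Hydraulic gradient i = 0.00470.
Darcy's law: Q = K · A · i = 39.90 × 347.0 × 0.004700 = 65.07 m³/day.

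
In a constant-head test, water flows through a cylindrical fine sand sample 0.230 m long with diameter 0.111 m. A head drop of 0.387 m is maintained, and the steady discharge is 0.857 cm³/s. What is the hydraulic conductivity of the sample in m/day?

4.55

Cross-sectional area A = π·(d/2)² = π × (0.111/2)² = 0.009677 m².
Convert discharge: 0.857 cm³/s = 8.570e-07 m³/s.
Darcy's law rearranged: K = Q·L / (A·Δh) = 8.570e-07 × 0.230 / (0.009677 × 0.387) = 5.263e-05 m/s = 4.548 m/day.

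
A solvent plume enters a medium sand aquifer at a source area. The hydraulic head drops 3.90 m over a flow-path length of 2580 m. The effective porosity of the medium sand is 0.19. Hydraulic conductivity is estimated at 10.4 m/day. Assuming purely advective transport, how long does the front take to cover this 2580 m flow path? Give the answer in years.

85.4

Hydraulic gradient i = Δh / L = 3.90 / 2580 = 0.001512.
Darcy flux q = K · i = 10.40 × 0.001512 = 0.01572 m/day.
Seepage velocity v = q / n_e = 0.01572 / 0.19 = 0.08274 m/day.
Travel time t = L / v = 2580 / 0.08274 = 31181 days = 85.37 years.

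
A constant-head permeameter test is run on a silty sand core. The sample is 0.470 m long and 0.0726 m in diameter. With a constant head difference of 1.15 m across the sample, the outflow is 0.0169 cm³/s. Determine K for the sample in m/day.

Cross-sectional area A = π·(d/2)² = π × (0.0726/2)² = 0.004140 m².
Convert discharge: 0.0169 cm³/s = 1.690e-08 m³/s.
Darcy's law rearranged: K = Q·L / (A·Δh) = 1.690e-08 × 0.470 / (0.004140 × 1.15) = 1.668e-06 m/s = 0.1442 m/day.

0.144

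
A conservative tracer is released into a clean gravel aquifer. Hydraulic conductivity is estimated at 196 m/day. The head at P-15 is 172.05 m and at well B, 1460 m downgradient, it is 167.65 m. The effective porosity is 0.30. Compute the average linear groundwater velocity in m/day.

1.97

Hydraulic gradient i = (172.05 − 167.65) / 1460 = 4.4 / 1460 = 0.003014.
Darcy flux q = K · i = 196.0 × 0.003014 = 0.5907 m/day.
Seepage velocity v = q / n_e = 0.5907 / 0.30 = 1.969 m/day.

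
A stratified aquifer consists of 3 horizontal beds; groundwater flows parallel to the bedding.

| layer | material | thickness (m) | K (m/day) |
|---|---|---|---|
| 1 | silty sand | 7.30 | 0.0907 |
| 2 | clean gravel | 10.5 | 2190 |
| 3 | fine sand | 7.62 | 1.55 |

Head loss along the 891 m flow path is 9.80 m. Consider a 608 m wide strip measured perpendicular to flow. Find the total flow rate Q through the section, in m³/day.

Flow is parallel to layering, so each bed carries its own Darcy discharge and the transmissivities add.
Σ(K_i·b_i) = 0.0907×7.30 + 2190×10.5 + 1.55×7.62 = 23007 m²/day.
Hydraulic gradient i = Δh / L = 9.80 / 891 = 0.01100.
Q = Σ(K_i·b_i) · W · i = 23007 × 608 × 0.01100 = 1.539e+05 m³/day.

154000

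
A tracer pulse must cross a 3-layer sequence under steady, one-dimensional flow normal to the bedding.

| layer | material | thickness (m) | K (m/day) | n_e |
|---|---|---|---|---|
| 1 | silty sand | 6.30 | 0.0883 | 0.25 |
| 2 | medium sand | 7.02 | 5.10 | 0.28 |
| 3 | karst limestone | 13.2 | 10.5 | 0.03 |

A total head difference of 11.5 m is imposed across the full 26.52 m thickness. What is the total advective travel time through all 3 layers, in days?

With flow normal to the layers, continuity requires the same specific discharge q through every layer.
Σ(b_i/K_i) = 6.30/0.0883 + 7.02/5.10 + 13.2/10.5 = 73.98 d.
q = Δh / Σ(b_i/K_i) = 11.5 / 73.98 = 0.1554 m/day.
In each layer the seepage velocity is v_i = q/n_i, so the layer transit time is t_i = b_i·n_i / q:
  layer 1 (silty sand): t_1 = 6.30 × 0.25 / 0.1554 = 10.13 d
  layer 2 (medium sand): t_2 = 7.02 × 0.28 / 0.1554 = 12.65 d
  layer 3 (karst limestone): t_3 = 13.2 × 0.03 / 0.1554 = 2.548 d
Total t = Σ t_i = 25.32 days.

25.3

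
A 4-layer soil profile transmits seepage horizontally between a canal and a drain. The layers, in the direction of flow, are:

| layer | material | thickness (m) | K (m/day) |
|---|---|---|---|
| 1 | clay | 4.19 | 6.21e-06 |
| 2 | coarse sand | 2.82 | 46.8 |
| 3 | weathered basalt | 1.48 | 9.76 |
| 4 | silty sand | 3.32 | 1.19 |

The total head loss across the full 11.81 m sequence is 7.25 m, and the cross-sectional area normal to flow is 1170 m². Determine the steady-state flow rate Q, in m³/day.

0.0126

Flow is perpendicular to layering, so the layers act in series and the equivalent K is the thickness-weighted harmonic mean.
Total thickness L = 4.19 + 2.82 + 1.48 + 3.32 = 11.81 m.
Σ(b_i/K_i) = 4.19/6.21e-06 + 2.82/46.8 + 1.48/9.76 + 3.32/1.19 = 6.747e+05 d.
K_eq = L / Σ(b_i/K_i) = 11.81 / 6.747e+05 = 1.750e-05 m/day.
Q = K_eq · A · (Δh/L) = 1.750e-05 × 1170 × (7.25/11.81) = 0.01257 m³/day.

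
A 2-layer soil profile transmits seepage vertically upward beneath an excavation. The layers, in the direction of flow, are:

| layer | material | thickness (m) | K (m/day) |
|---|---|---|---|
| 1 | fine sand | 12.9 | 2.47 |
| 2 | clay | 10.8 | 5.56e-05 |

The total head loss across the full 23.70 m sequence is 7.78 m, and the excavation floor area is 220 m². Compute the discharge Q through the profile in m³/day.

0.00881

Flow is perpendicular to layering, so the layers act in series and the equivalent K is the thickness-weighted harmonic mean.
Total thickness L = 12.9 + 10.8 = 23.70 m.
Σ(b_i/K_i) = 12.9/2.47 + 10.8/5.56e-05 = 1.942e+05 d.
K_eq = L / Σ(b_i/K_i) = 23.70 / 1.942e+05 = 0.0001220 m/day.
Q = K_eq · A · (Δh/L) = 0.0001220 × 220 × (7.78/23.70) = 0.008811 m³/day.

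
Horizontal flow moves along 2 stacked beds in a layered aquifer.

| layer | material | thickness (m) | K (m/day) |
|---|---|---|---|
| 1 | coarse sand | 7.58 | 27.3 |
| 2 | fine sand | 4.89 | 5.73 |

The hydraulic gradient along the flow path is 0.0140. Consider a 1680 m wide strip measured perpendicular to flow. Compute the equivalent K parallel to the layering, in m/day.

Flow is parallel to layering, so each bed carries its own Darcy discharge and the transmissivities add.
Σ(K_i·b_i) = 27.3×7.58 + 5.73×4.89 = 235.0 m²/day.
Total thickness b = 12.47 m, so K_eq = Σ(K_i·b_i)/b = 18.84 m/day.

18.8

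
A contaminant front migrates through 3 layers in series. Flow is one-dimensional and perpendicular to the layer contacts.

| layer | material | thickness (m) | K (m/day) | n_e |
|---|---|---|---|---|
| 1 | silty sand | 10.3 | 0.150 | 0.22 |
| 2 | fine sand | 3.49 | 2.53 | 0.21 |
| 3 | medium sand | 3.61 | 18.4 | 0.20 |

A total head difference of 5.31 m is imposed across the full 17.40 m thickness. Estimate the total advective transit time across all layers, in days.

With flow normal to the layers, continuity requires the same specific discharge q through every layer.
Σ(b_i/K_i) = 10.3/0.150 + 3.49/2.53 + 3.61/18.4 = 70.24 d.
q = Δh / Σ(b_i/K_i) = 5.31 / 70.24 = 0.07560 m/day.
In each layer the seepage velocity is v_i = q/n_i, so the layer transit time is t_i = b_i·n_i / q:
  layer 1 (silty sand): t_1 = 10.3 × 0.22 / 0.07560 = 29.98 d
  layer 2 (fine sand): t_2 = 3.49 × 0.21 / 0.07560 = 9.695 d
  layer 3 (medium sand): t_3 = 3.61 × 0.20 / 0.07560 = 9.551 d
Total t = Σ t_i = 49.22 days.

49.2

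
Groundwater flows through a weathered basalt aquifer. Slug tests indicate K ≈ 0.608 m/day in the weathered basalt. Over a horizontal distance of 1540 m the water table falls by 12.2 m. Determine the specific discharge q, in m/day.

0.00482

Hydraulic gradient i = Δh / L = 12.2 / 1540 = 0.007922.
Specific discharge q = K · i = 0.6080 × 0.007922 = 0.004817 m/day.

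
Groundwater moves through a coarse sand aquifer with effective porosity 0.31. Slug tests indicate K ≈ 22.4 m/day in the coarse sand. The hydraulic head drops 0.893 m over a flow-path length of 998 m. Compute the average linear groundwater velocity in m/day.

Hydraulic gradient i = Δh / L = 0.893 / 998 = 0.0008948.
Darcy flux q = K · i = 22.40 × 0.0008948 = 0.02004 m/day.
Seepage velocity v = q / n_e = 0.02004 / 0.31 = 0.06466 m/day.

0.0647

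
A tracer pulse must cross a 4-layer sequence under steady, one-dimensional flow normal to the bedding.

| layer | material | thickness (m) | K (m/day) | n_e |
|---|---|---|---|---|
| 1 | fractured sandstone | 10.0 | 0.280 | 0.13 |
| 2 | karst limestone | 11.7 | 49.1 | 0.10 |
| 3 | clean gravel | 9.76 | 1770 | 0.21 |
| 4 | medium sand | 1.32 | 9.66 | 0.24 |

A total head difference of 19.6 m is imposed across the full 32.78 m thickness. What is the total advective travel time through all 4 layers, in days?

With flow normal to the layers, continuity requires the same specific discharge q through every layer.
Σ(b_i/K_i) = 10.0/0.280 + 11.7/49.1 + 9.76/1770 + 1.32/9.66 = 36.09 d.
q = Δh / Σ(b_i/K_i) = 19.6 / 36.09 = 0.5430 m/day.
In each layer the seepage velocity is v_i = q/n_i, so the layer transit time is t_i = b_i·n_i / q:
  layer 1 (fractured sandstone): t_1 = 10.0 × 0.13 / 0.5430 = 2.394 d
  layer 2 (karst limestone): t_2 = 11.7 × 0.10 / 0.5430 = 2.155 d
  layer 3 (clean gravel): t_3 = 9.76 × 0.21 / 0.5430 = 3.774 d
  layer 4 (medium sand): t_4 = 1.32 × 0.24 / 0.5430 = 0.5834 d
Total t = Σ t_i = 8.907 days.

8.91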